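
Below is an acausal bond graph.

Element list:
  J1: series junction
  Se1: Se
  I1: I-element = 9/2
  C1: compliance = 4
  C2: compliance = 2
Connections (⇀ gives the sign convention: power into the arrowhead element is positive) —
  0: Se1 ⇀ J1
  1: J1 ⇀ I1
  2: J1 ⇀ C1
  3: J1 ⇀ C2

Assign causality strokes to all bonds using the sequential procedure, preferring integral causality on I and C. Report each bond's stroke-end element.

#0 |J1
#1 |I1
#2 |J1
#3 |J1

bond 0 stroke→J1  (source Se1 imposes e)
bond 1 stroke→I1  (I1: I, integral causality)
bond 2 stroke→J1  (J1: bond 1 brought flow, rest push out)
bond 3 stroke→J1  (J1: bond 1 brought flow, rest push out)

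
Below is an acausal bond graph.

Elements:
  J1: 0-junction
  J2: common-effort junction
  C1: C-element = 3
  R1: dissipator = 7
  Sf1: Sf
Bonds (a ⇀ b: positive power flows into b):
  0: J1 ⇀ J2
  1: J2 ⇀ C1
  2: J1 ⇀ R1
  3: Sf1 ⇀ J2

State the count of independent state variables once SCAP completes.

1  (C1 all integral)

b3 →Sf1  (Sf1 (Sf) sets flow on bond)
b1 →J2  (C1: C, integral causality)
b0 →J1  (0-jn J2 has e-setter on 1)
b2 →R1  (0-jn J1 has e-setter on 0)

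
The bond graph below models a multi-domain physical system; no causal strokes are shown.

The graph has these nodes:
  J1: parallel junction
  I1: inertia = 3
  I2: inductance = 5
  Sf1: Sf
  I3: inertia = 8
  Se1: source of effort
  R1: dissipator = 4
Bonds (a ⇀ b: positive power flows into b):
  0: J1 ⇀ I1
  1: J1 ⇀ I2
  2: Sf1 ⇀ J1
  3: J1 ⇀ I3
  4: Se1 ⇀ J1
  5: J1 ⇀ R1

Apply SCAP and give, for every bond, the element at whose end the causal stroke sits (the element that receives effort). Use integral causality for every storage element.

#0 →I1
#1 →I2
#2 →Sf1
#3 →I3
#4 →J1
#5 →R1

#2 →Sf1  (source Sf1 imposes f)
#4 →J1  (source Se1 imposes e)
#0 →I1  (J1 effort already set via bond 4)
#1 →I2  (common-e at J1 fixed by 4)
#3 →I3  (common-e at J1 fixed by 4)
#5 →R1  (common-e at J1 fixed by 4)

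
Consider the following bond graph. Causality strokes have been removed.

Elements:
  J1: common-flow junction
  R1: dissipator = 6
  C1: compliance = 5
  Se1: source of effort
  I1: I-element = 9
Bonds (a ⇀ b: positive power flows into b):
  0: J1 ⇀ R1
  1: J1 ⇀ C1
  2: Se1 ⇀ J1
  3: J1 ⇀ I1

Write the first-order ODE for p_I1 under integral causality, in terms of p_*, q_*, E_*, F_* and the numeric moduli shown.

dp_I1/dt = E_Se1 - 2*p_I1/3 - q_C1/5

b2 stroke at J1  (Se1 fixes effort; stroke away)
b1 stroke at J1  (C1 outputs effort q/C1)
b3 stroke at I1  (I1 outputs flow p/I1)
b0 stroke at J1  (J1: bond 3 brought flow, rest push out)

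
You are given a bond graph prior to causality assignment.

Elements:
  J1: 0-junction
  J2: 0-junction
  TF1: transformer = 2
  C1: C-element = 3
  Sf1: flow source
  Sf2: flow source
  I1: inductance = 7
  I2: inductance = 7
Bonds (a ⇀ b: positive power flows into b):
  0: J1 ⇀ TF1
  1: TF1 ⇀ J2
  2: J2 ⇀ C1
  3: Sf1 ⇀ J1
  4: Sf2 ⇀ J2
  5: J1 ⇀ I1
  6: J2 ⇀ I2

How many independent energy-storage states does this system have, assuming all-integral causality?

#3 |Sf1  (Sf1 (Sf) sets flow on bond)
#4 |Sf2  (source Sf2 imposes f)
#2 |J2  (C1: C, integral causality)
#1 |TF1  (0-jn J2 has e-setter on 2)
#6 |I2  (common-e at J2 fixed by 2)
#0 |J1  (TF1 one-in-one-out from 1)
#5 |I1  (J1 effort already set via bond 0)

3  (C1, I1, I2 all integral)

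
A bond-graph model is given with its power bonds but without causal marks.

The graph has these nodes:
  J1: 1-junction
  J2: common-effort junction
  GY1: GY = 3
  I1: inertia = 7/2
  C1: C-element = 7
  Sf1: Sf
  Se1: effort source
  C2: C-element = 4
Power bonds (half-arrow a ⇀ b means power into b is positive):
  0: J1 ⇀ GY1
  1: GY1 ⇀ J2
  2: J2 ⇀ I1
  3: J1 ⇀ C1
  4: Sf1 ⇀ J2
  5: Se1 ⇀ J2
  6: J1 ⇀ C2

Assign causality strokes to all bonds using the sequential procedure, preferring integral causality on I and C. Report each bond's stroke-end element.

bond 4 stroke at Sf1  (Sf1 fixes flow; stroke at Sf1)
bond 5 stroke at J2  (Se1 fixes effort; stroke away)
bond 1 stroke at GY1  (J2: bond 5 brought effort, rest push out)
bond 2 stroke at I1  (J2: bond 5 brought effort, rest push out)
bond 0 stroke at GY1  (GY1: gyrator matches bond 1)
bond 3 stroke at J1  (common-f at J1 fixed by 0)
bond 6 stroke at J1  (J1: bond 0 brought flow, rest push out)

β0 stroke at GY1
β1 stroke at GY1
β2 stroke at I1
β3 stroke at J1
β4 stroke at Sf1
β5 stroke at J2
β6 stroke at J1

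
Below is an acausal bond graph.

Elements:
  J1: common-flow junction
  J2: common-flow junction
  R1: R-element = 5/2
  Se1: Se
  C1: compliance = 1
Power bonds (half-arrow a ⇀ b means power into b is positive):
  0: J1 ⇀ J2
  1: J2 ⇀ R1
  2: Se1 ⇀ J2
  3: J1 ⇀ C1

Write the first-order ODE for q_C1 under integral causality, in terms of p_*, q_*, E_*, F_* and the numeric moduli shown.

dq_C1/dt = 2*E_Se1/5 - 2*q_C1/5

bond 2 stroke at J2  (Se1 fixes effort; stroke away)
bond 3 stroke at J1  (C1 outputs effort q/C1)
bond 0 stroke at J2  (only one flow-in slot at J1)
bond 1 stroke at R1  (only one flow-in slot at J2)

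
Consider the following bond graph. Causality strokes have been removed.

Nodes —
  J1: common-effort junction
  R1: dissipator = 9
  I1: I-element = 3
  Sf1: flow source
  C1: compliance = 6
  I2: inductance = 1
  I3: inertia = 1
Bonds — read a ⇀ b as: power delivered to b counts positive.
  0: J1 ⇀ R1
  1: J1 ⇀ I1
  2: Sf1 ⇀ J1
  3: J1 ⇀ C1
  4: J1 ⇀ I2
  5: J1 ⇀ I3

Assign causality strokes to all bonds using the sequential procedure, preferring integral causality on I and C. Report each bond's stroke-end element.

bond 0 stroke→R1
bond 1 stroke→I1
bond 2 stroke→Sf1
bond 3 stroke→J1
bond 4 stroke→I2
bond 5 stroke→I3

bond 2 stroke at Sf1  (Sf1: flow source, stroke at near end)
bond 1 stroke at I1  (prefer integral on I1)
bond 3 stroke at J1  (C1: C, integral causality)
bond 0 stroke at R1  (J1: bond 3 brought effort, rest push out)
bond 4 stroke at I2  (0-jn J1 has e-setter on 3)
bond 5 stroke at I3  (J1: bond 3 brought effort, rest push out)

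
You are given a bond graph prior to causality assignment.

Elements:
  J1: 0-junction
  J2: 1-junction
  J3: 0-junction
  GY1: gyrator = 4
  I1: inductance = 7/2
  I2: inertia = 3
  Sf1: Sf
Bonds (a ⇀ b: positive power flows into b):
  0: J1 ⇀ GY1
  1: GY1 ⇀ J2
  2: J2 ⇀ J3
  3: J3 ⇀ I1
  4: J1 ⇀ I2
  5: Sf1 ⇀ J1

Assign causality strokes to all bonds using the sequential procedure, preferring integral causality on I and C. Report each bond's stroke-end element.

#0 |J1
#1 |J2
#2 |J3
#3 |I1
#4 |I2
#5 |Sf1

β5 stroke→Sf1  (Sf1 (Sf) sets flow on bond)
β3 stroke→I1  (I1: I, integral causality)
β2 stroke→J3  (J3 needs exactly one e-in)
β1 stroke→J2  (J2 flow already set via bond 2)
β0 stroke→J1  (through GY1, causality inverts; strokes same side of GY1)
β4 stroke→I2  (J1: bond 0 brought effort, rest push out)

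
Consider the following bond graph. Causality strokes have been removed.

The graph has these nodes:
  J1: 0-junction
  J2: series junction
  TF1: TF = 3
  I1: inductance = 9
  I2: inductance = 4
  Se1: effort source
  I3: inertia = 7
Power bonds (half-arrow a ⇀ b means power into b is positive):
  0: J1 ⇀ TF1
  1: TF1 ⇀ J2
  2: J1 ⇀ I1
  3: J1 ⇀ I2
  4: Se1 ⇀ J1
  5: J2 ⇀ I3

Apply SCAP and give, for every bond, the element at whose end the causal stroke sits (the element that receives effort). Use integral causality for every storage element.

b4 |J1  (source Se1 imposes e)
b0 |TF1  (J1: bond 4 brought effort, rest push out)
b2 |I1  (common-e at J1 fixed by 4)
b3 |I2  (J1 effort already set via bond 4)
b1 |J2  (TF1 one-in-one-out from 0)
b5 |I3  (J2: last free bond brings flow in)

bond 0 →TF1
bond 1 →J2
bond 2 →I1
bond 3 →I2
bond 4 →J1
bond 5 →I3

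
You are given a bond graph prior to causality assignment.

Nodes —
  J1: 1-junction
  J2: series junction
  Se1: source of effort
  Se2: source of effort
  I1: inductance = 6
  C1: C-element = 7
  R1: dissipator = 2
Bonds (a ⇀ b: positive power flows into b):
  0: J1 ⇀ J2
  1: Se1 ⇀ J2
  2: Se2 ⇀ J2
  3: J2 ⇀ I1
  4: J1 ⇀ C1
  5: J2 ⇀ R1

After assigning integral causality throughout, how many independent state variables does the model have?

2  (C1, I1 all integral)

#1 stroke at J2  (Se1 (Se) sets effort on bond)
#2 stroke at J2  (Se2 (Se) sets effort on bond)
#3 stroke at I1  (I1 outputs flow p/I1)
#0 stroke at J2  (common-f at J2 fixed by 3)
#5 stroke at J2  (common-f at J2 fixed by 3)
#4 stroke at J1  (1-jn J1 has f-setter on 0)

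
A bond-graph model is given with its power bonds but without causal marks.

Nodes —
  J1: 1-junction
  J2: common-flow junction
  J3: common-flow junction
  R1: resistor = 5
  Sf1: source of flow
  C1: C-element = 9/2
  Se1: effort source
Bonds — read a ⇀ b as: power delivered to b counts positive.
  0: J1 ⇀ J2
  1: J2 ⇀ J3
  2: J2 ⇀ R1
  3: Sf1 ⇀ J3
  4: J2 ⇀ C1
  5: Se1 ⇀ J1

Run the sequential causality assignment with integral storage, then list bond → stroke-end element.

bond 0 stroke→J2
bond 1 stroke→J3
bond 2 stroke→J2
bond 3 stroke→Sf1
bond 4 stroke→J2
bond 5 stroke→J1

b3 →Sf1  (Sf1 fixes flow; stroke at Sf1)
b5 →J1  (Se1: effort source, stroke at far end)
b0 →J2  (closing 1-jn rule on J1)
b1 →J3  (common-f at J3 fixed by 3)
b2 →J2  (J2 flow already set via bond 1)
b4 →J2  (J2 flow already set via bond 1)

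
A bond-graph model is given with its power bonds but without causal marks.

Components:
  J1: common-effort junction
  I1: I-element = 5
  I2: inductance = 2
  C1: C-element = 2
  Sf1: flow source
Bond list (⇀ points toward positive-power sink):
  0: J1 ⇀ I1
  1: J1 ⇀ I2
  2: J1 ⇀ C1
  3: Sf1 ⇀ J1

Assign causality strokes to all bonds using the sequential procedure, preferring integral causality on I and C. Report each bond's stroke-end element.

bond 3 →Sf1  (Sf1 fixes flow; stroke at Sf1)
bond 0 →I1  (I1 integral (f out))
bond 1 →I2  (prefer integral on I2)
bond 2 →J1  (only one effort-in slot at J1)

bond 0 |I1
bond 1 |I2
bond 2 |J1
bond 3 |Sf1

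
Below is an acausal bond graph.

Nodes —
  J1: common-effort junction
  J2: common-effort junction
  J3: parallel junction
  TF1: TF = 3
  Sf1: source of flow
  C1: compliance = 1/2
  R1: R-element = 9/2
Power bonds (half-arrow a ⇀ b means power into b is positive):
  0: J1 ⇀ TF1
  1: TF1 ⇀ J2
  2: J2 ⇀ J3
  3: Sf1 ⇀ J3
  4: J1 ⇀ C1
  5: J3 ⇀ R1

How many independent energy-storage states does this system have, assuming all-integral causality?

1  (C1 all integral)

bond 3 →Sf1  (Sf1 (Sf) sets flow on bond)
bond 4 →J1  (C1 integral (e out))
bond 0 →TF1  (common-e at J1 fixed by 4)
bond 1 →J2  (TF TF1: opposite of bond 0)
bond 2 →J3  (J2 effort already set via bond 1)
bond 5 →R1  (common-e at J3 fixed by 2)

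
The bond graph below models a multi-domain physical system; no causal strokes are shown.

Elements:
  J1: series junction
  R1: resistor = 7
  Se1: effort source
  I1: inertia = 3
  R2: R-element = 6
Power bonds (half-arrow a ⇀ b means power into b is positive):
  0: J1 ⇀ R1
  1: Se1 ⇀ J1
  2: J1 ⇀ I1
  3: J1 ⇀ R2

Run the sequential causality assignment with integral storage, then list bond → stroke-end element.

β0 →J1
β1 →J1
β2 →I1
β3 →J1

β1 stroke at J1  (Se1 (Se) sets effort on bond)
β2 stroke at I1  (prefer integral on I1)
β0 stroke at J1  (1-jn J1 has f-setter on 2)
β3 stroke at J1  (J1 flow already set via bond 2)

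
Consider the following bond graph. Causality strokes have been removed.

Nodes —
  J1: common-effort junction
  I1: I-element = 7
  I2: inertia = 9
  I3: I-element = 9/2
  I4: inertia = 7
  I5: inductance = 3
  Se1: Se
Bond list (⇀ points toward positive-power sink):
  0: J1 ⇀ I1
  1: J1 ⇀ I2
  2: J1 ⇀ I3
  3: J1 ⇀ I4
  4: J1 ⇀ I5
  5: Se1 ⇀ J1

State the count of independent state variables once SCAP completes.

5  (I1, I2, I3, I4, I5 all integral)

bond 5 |J1  (Se1 fixes effort; stroke away)
bond 0 |I1  (0-jn J1 has e-setter on 5)
bond 1 |I2  (J1: bond 5 brought effort, rest push out)
bond 2 |I3  (J1 effort already set via bond 5)
bond 3 |I4  (J1 effort already set via bond 5)
bond 4 |I5  (0-jn J1 has e-setter on 5)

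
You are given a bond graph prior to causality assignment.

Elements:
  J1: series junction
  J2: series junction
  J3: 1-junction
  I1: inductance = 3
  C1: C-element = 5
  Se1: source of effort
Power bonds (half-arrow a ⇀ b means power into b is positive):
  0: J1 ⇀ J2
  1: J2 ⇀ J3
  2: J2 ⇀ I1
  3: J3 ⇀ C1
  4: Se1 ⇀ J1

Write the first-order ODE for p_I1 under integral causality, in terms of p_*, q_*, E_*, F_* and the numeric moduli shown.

bond 4 |J1  (Se1: effort source, stroke at far end)
bond 0 |J2  (J1 needs exactly one f-in)
bond 2 |I1  (I1: I, integral causality)
bond 1 |J2  (1-jn J2 has f-setter on 2)
bond 3 |J3  (J3 flow already set via bond 1)

dp_I1/dt = E_Se1 - q_C1/5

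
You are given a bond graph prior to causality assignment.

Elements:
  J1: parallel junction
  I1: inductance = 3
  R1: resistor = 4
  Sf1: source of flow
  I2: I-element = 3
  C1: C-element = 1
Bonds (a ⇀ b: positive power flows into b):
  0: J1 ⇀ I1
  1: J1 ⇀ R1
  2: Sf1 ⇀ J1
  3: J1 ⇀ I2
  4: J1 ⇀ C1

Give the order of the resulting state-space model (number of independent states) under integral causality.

bond 2 stroke→Sf1  (Sf1: flow source, stroke at near end)
bond 0 stroke→I1  (prefer integral on I1)
bond 3 stroke→I2  (prefer integral on I2)
bond 4 stroke→J1  (C1 integral (e out))
bond 1 stroke→R1  (common-e at J1 fixed by 4)

3  (C1, I1, I2 all integral)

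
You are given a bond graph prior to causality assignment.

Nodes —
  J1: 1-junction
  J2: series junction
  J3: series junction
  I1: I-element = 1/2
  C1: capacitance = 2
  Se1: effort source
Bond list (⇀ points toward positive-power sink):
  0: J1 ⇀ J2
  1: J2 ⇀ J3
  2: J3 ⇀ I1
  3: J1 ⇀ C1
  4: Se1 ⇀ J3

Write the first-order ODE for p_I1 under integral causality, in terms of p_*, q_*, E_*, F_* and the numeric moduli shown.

dp_I1/dt = E_Se1 - q_C1/2

#4 stroke→J3  (Se1 (Se) sets effort on bond)
#2 stroke→I1  (I1 integral (f out))
#1 stroke→J3  (J3: bond 2 brought flow, rest push out)
#0 stroke→J2  (J2 flow already set via bond 1)
#3 stroke→J1  (common-f at J1 fixed by 0)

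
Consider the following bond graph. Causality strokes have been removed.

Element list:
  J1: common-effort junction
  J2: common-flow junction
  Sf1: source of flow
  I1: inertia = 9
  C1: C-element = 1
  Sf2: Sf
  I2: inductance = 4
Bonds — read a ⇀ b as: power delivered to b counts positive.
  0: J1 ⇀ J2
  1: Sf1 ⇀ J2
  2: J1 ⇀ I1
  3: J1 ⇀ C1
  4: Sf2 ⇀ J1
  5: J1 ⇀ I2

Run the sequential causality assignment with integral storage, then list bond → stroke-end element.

b1 |Sf1  (Sf1: flow source, stroke at near end)
b4 |Sf2  (Sf2: flow source, stroke at near end)
b0 |J2  (J2: bond 1 brought flow, rest push out)
b2 |I1  (I1: I, integral causality)
b3 |J1  (C1 integral (e out))
b5 |I2  (J1: bond 3 brought effort, rest push out)

bond 0 →J2
bond 1 →Sf1
bond 2 →I1
bond 3 →J1
bond 4 →Sf2
bond 5 →I2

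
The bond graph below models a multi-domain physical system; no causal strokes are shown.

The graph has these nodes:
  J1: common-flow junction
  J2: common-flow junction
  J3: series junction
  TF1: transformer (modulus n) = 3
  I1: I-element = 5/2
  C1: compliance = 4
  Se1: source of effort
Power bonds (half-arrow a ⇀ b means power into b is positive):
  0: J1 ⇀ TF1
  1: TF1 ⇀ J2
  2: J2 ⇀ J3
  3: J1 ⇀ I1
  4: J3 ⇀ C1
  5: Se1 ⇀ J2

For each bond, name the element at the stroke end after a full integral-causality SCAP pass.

#5 stroke→J2  (Se1: effort source, stroke at far end)
#3 stroke→I1  (I1 outputs flow p/I1)
#0 stroke→J1  (J1 flow already set via bond 3)
#1 stroke→TF1  (TF1 one-in-one-out from 0)
#2 stroke→J2  (J2: bond 1 brought flow, rest push out)
#4 stroke→J3  (1-jn J3 has f-setter on 2)

β0 →J1
β1 →TF1
β2 →J2
β3 →I1
β4 →J3
β5 →J2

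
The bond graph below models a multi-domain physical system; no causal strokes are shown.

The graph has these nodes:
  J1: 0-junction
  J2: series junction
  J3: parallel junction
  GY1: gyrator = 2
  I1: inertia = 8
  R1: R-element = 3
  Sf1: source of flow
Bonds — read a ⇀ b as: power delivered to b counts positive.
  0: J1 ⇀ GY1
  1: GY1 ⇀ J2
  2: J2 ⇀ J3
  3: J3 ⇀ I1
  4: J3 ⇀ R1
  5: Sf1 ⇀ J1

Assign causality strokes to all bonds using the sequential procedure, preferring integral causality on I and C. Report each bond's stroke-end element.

b5 stroke at Sf1  (Sf1 (Sf) sets flow on bond)
b0 stroke at J1  (closing 0-jn rule on J1)
b1 stroke at J2  (GY GY1: same side as bond 0)
b2 stroke at J3  (J2: last free bond brings flow in)
b3 stroke at I1  (J3 effort already set via bond 2)
b4 stroke at R1  (J3: bond 2 brought effort, rest push out)

#0 stroke→J1
#1 stroke→J2
#2 stroke→J3
#3 stroke→I1
#4 stroke→R1
#5 stroke→Sf1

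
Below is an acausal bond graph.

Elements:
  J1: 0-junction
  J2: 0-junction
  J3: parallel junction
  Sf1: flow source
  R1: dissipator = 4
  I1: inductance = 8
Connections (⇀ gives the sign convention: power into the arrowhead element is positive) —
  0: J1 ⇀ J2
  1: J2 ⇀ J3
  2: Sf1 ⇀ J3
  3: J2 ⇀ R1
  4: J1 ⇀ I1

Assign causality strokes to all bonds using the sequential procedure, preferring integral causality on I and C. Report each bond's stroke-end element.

β0 stroke at J1
β1 stroke at J3
β2 stroke at Sf1
β3 stroke at J2
β4 stroke at I1

bond 2 stroke→Sf1  (Sf1: flow source, stroke at near end)
bond 1 stroke→J3  (J3: last free bond brings effort in)
bond 4 stroke→I1  (I1 outputs flow p/I1)
bond 0 stroke→J1  (J1 needs exactly one e-in)
bond 3 stroke→J2  (J2: last free bond brings effort in)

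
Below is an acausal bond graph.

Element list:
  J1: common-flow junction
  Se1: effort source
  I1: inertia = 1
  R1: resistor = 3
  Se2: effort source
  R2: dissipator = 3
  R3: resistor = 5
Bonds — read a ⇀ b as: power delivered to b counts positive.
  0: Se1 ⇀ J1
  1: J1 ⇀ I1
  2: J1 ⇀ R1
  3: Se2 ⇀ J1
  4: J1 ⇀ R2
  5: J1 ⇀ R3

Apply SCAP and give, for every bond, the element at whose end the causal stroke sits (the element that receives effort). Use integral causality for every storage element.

b0 stroke→J1
b1 stroke→I1
b2 stroke→J1
b3 stroke→J1
b4 stroke→J1
b5 stroke→J1

#0 stroke→J1  (Se1 (Se) sets effort on bond)
#3 stroke→J1  (Se2: effort source, stroke at far end)
#1 stroke→I1  (I1: I, integral causality)
#2 stroke→J1  (common-f at J1 fixed by 1)
#4 stroke→J1  (J1: bond 1 brought flow, rest push out)
#5 stroke→J1  (1-jn J1 has f-setter on 1)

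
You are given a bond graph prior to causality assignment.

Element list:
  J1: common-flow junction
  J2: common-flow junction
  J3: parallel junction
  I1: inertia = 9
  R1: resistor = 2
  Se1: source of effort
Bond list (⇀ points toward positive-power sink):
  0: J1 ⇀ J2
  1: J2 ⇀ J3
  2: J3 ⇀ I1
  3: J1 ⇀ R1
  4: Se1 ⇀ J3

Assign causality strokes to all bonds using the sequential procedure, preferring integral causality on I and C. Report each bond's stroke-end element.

β0 |J1
β1 |J2
β2 |I1
β3 |R1
β4 |J3

#4 stroke at J3  (Se1 (Se) sets effort on bond)
#1 stroke at J2  (0-jn J3 has e-setter on 4)
#2 stroke at I1  (J3: bond 4 brought effort, rest push out)
#0 stroke at J1  (J2: last free bond brings flow in)
#3 stroke at R1  (only one flow-in slot at J1)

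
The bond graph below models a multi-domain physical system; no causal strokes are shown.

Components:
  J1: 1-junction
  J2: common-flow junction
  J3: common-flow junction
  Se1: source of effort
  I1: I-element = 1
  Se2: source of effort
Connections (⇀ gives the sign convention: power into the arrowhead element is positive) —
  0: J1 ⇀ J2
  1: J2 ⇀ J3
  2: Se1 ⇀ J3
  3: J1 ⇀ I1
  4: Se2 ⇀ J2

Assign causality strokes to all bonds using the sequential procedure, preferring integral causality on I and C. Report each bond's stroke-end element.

b2 |J3  (source Se1 imposes e)
b4 |J2  (Se2 fixes effort; stroke away)
b1 |J2  (J3 needs exactly one f-in)
b0 |J1  (J2 needs exactly one f-in)
b3 |I1  (J1: last free bond brings flow in)

b0 |J1
b1 |J2
b2 |J3
b3 |I1
b4 |J2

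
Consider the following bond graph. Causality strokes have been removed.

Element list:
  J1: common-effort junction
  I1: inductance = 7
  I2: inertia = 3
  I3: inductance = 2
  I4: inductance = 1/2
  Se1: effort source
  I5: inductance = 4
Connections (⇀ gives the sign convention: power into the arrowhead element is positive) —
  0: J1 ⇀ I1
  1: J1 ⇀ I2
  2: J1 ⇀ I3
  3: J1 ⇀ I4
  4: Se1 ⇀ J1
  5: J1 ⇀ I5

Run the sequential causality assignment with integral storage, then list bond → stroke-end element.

#0 |I1
#1 |I2
#2 |I3
#3 |I4
#4 |J1
#5 |I5

bond 4 stroke at J1  (source Se1 imposes e)
bond 0 stroke at I1  (0-jn J1 has e-setter on 4)
bond 1 stroke at I2  (J1: bond 4 brought effort, rest push out)
bond 2 stroke at I3  (0-jn J1 has e-setter on 4)
bond 3 stroke at I4  (J1: bond 4 brought effort, rest push out)
bond 5 stroke at I5  (common-e at J1 fixed by 4)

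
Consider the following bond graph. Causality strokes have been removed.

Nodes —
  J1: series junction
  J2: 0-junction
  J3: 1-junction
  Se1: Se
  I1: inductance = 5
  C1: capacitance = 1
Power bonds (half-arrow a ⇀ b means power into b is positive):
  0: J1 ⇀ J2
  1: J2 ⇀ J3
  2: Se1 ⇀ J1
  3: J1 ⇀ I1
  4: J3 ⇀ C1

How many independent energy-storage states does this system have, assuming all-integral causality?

b2 stroke→J1  (Se1 fixes effort; stroke away)
b3 stroke→I1  (I1 outputs flow p/I1)
b0 stroke→J1  (1-jn J1 has f-setter on 3)
b1 stroke→J2  (J2: last free bond brings effort in)
b4 stroke→J3  (1-jn J3 has f-setter on 1)

2  (C1, I1 all integral)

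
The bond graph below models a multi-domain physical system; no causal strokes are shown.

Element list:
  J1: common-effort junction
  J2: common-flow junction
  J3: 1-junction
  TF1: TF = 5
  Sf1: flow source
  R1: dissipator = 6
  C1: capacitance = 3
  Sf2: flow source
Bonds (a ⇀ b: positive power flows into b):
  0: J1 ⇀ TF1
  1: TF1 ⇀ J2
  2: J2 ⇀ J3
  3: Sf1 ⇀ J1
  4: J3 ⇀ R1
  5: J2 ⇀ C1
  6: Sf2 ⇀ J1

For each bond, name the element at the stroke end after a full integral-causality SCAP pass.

b0 stroke→J1
b1 stroke→TF1
b2 stroke→J2
b3 stroke→Sf1
b4 stroke→J3
b5 stroke→J2
b6 stroke→Sf2

bond 3 →Sf1  (Sf1 fixes flow; stroke at Sf1)
bond 6 →Sf2  (source Sf2 imposes f)
bond 0 →J1  (closing 0-jn rule on J1)
bond 1 →TF1  (TF1: transformer flips bond 0)
bond 2 →J2  (J2: bond 1 brought flow, rest push out)
bond 5 →J2  (J2: bond 1 brought flow, rest push out)
bond 4 →J3  (common-f at J3 fixed by 2)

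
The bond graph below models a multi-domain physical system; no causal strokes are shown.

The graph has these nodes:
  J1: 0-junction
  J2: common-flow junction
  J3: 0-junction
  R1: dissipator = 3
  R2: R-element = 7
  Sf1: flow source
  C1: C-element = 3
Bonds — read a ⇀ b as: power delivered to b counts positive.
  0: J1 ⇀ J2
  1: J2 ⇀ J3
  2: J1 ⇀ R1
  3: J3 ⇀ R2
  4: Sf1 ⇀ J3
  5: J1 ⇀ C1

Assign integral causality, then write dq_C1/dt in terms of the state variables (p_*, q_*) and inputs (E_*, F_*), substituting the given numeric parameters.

β4 stroke at Sf1  (Sf1 (Sf) sets flow on bond)
β5 stroke at J1  (prefer integral on C1)
β0 stroke at J2  (J1: bond 5 brought effort, rest push out)
β2 stroke at R1  (J1: bond 5 brought effort, rest push out)
β1 stroke at J3  (J2 needs exactly one f-in)
β3 stroke at R2  (J3: bond 1 brought effort, rest push out)

dq_C1/dt = F_Sf1 - 10*q_C1/63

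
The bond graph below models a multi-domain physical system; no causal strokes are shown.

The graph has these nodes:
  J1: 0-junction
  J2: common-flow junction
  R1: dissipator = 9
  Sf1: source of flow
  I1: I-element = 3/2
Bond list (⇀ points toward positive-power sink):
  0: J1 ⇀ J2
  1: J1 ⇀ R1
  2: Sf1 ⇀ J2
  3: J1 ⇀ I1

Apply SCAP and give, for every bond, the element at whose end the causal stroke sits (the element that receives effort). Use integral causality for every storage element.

bond 0 stroke at J2
bond 1 stroke at J1
bond 2 stroke at Sf1
bond 3 stroke at I1

b2 →Sf1  (Sf1: flow source, stroke at near end)
b0 →J2  (common-f at J2 fixed by 2)
b3 →I1  (I1: I, integral causality)
b1 →J1  (only one effort-in slot at J1)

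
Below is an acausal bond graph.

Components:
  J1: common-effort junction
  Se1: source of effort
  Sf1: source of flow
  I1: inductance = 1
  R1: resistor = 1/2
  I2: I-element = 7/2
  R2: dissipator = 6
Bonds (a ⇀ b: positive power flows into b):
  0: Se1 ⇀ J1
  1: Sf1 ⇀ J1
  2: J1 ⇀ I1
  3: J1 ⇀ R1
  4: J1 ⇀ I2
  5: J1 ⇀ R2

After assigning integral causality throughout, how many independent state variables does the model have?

b0 |J1  (Se1: effort source, stroke at far end)
b1 |Sf1  (Sf1 fixes flow; stroke at Sf1)
b2 |I1  (common-e at J1 fixed by 0)
b3 |R1  (common-e at J1 fixed by 0)
b4 |I2  (common-e at J1 fixed by 0)
b5 |R2  (J1 effort already set via bond 0)

2  (I1, I2 all integral)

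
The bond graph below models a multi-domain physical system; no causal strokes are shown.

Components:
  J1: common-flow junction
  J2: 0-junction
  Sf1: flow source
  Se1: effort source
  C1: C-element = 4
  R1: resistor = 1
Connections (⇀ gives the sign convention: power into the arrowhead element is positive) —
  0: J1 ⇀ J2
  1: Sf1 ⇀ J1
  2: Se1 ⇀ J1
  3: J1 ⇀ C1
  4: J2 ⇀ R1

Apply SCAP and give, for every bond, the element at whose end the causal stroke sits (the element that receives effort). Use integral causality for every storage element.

#0 stroke→J1
#1 stroke→Sf1
#2 stroke→J1
#3 stroke→J1
#4 stroke→J2

bond 1 stroke→Sf1  (Sf1 fixes flow; stroke at Sf1)
bond 2 stroke→J1  (Se1: effort source, stroke at far end)
bond 0 stroke→J1  (common-f at J1 fixed by 1)
bond 3 stroke→J1  (1-jn J1 has f-setter on 1)
bond 4 stroke→J2  (J2: last free bond brings effort in)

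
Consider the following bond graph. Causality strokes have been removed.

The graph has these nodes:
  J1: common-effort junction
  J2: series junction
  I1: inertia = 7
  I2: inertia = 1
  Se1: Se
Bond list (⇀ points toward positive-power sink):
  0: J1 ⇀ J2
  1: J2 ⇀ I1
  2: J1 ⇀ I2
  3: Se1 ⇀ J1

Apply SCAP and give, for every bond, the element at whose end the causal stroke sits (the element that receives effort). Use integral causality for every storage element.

#0 |J2
#1 |I1
#2 |I2
#3 |J1

b3 stroke→J1  (Se1 fixes effort; stroke away)
b0 stroke→J2  (0-jn J1 has e-setter on 3)
b2 stroke→I2  (J1: bond 3 brought effort, rest push out)
b1 stroke→I1  (only one flow-in slot at J2)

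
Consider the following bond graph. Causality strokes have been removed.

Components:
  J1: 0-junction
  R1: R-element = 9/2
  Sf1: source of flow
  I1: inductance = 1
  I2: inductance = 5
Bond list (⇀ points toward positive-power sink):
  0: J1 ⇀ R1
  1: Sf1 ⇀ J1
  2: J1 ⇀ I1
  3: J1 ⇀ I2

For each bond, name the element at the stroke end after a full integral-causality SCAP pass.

b1 stroke at Sf1  (Sf1 (Sf) sets flow on bond)
b2 stroke at I1  (prefer integral on I1)
b3 stroke at I2  (prefer integral on I2)
b0 stroke at J1  (J1: last free bond brings effort in)

bond 0 →J1
bond 1 →Sf1
bond 2 →I1
bond 3 →I2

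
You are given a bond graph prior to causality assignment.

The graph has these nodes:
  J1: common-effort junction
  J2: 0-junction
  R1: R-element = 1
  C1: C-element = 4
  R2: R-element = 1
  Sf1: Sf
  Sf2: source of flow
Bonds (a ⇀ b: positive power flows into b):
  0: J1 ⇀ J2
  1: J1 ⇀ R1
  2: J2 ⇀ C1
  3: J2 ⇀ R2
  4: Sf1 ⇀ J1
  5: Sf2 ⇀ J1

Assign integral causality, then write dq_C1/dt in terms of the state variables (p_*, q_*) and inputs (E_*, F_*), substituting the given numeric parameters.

dq_C1/dt = F_Sf1 + F_Sf2 - q_C1/2

b4 stroke→Sf1  (source Sf1 imposes f)
b5 stroke→Sf2  (Sf2 fixes flow; stroke at Sf2)
b2 stroke→J2  (C1 outputs effort q/C1)
b0 stroke→J1  (common-e at J2 fixed by 2)
b3 stroke→R2  (J2: bond 2 brought effort, rest push out)
b1 stroke→R1  (J1: bond 0 brought effort, rest push out)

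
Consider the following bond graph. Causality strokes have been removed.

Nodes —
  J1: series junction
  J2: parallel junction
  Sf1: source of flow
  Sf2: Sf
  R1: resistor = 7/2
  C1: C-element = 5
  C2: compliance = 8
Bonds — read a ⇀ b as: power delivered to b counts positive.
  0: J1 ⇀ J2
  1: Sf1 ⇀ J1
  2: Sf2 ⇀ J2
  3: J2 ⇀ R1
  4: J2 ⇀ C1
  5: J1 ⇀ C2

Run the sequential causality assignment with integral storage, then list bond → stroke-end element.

β0 |J1
β1 |Sf1
β2 |Sf2
β3 |R1
β4 |J2
β5 |J1

bond 1 →Sf1  (Sf1 (Sf) sets flow on bond)
bond 2 →Sf2  (Sf2 (Sf) sets flow on bond)
bond 0 →J1  (J1: bond 1 brought flow, rest push out)
bond 5 →J1  (J1: bond 1 brought flow, rest push out)
bond 4 →J2  (C1: C, integral causality)
bond 3 →R1  (J2 effort already set via bond 4)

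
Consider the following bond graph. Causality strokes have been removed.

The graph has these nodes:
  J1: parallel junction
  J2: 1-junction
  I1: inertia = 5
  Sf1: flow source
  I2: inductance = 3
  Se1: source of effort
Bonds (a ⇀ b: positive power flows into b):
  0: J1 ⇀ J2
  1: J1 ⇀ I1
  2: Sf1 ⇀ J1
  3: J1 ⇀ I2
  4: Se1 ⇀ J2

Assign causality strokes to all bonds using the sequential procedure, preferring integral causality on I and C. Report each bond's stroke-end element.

β0 stroke→J1
β1 stroke→I1
β2 stroke→Sf1
β3 stroke→I2
β4 stroke→J2

bond 2 →Sf1  (Sf1 (Sf) sets flow on bond)
bond 4 →J2  (Se1 fixes effort; stroke away)
bond 0 →J1  (only one flow-in slot at J2)
bond 1 →I1  (0-jn J1 has e-setter on 0)
bond 3 →I2  (J1: bond 0 brought effort, rest push out)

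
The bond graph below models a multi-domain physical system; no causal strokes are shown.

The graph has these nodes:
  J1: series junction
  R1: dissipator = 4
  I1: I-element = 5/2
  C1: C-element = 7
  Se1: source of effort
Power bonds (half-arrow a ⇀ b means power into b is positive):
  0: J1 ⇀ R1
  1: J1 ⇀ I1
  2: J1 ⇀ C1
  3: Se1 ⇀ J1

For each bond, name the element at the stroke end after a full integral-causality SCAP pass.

b0 →J1
b1 →I1
b2 →J1
b3 →J1

β3 →J1  (Se1 fixes effort; stroke away)
β1 →I1  (I1 outputs flow p/I1)
β0 →J1  (1-jn J1 has f-setter on 1)
β2 →J1  (J1: bond 1 brought flow, rest push out)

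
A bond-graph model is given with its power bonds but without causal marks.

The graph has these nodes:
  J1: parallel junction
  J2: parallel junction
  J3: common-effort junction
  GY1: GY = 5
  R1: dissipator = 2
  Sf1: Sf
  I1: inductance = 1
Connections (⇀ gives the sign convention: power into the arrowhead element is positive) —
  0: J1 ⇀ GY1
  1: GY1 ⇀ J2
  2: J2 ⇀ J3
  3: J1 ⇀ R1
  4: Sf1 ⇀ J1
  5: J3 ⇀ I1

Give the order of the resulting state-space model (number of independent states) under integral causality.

1  (I1 all integral)

#4 |Sf1  (source Sf1 imposes f)
#5 |I1  (I1 integral (f out))
#2 |J3  (closing 0-jn rule on J3)
#1 |J2  (only one effort-in slot at J2)
#0 |J1  (GY GY1: same side as bond 1)
#3 |R1  (common-e at J1 fixed by 0)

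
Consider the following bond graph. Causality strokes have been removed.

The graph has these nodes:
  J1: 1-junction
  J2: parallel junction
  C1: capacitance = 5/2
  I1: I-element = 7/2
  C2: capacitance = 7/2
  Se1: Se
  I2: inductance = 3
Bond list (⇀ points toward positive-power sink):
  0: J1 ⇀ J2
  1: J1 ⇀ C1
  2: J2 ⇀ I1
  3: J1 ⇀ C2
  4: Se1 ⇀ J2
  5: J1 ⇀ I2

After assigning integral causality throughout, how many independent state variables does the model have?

b4 stroke→J2  (Se1 (Se) sets effort on bond)
b0 stroke→J1  (J2: bond 4 brought effort, rest push out)
b2 stroke→I1  (J2: bond 4 brought effort, rest push out)
b1 stroke→J1  (C1 integral (e out))
b3 stroke→J1  (C2 outputs effort q/C2)
b5 stroke→I2  (only one flow-in slot at J1)

4  (C1, C2, I1, I2 all integral)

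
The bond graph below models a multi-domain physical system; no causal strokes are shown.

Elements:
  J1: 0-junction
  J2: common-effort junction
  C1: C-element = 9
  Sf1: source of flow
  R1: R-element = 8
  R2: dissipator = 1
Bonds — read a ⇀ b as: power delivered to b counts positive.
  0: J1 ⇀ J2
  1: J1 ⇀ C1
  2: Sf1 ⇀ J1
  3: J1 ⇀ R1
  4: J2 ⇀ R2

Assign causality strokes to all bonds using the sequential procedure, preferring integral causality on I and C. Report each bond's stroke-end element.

b2 →Sf1  (Sf1 (Sf) sets flow on bond)
b1 →J1  (C1 outputs effort q/C1)
b0 →J2  (0-jn J1 has e-setter on 1)
b3 →R1  (J1: bond 1 brought effort, rest push out)
b4 →R2  (J2 effort already set via bond 0)

#0 |J2
#1 |J1
#2 |Sf1
#3 |R1
#4 |R2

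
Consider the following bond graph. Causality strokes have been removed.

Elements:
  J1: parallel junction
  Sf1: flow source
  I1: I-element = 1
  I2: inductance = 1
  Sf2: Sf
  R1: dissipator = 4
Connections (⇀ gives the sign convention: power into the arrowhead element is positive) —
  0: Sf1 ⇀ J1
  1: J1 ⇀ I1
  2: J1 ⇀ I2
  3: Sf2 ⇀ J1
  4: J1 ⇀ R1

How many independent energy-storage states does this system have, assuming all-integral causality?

b0 stroke at Sf1  (source Sf1 imposes f)
b3 stroke at Sf2  (source Sf2 imposes f)
b1 stroke at I1  (I1: I, integral causality)
b2 stroke at I2  (I2 integral (f out))
b4 stroke at J1  (J1 needs exactly one e-in)

2  (I1, I2 all integral)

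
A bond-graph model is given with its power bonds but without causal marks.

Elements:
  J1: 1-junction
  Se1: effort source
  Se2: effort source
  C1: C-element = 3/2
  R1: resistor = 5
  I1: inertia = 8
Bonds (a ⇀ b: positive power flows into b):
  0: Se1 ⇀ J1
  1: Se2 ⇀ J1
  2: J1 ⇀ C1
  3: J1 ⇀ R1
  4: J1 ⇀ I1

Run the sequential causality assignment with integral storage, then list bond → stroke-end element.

bond 0 |J1
bond 1 |J1
bond 2 |J1
bond 3 |J1
bond 4 |I1

b0 stroke→J1  (Se1 fixes effort; stroke away)
b1 stroke→J1  (Se2: effort source, stroke at far end)
b2 stroke→J1  (C1: C, integral causality)
b4 stroke→I1  (I1: I, integral causality)
b3 stroke→J1  (1-jn J1 has f-setter on 4)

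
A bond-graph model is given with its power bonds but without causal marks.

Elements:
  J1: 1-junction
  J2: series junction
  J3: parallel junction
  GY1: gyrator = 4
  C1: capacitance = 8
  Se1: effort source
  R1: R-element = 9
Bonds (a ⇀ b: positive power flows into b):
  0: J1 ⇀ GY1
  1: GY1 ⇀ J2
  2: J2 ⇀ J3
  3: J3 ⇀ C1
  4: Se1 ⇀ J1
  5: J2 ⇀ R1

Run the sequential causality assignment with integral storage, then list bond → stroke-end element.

β0 |GY1
β1 |GY1
β2 |J2
β3 |J3
β4 |J1
β5 |J2

bond 4 stroke→J1  (Se1 fixes effort; stroke away)
bond 0 stroke→GY1  (closing 1-jn rule on J1)
bond 1 stroke→GY1  (through GY1, causality inverts; strokes same side of GY1)
bond 2 stroke→J2  (1-jn J2 has f-setter on 1)
bond 5 stroke→J2  (common-f at J2 fixed by 1)
bond 3 stroke→J3  (closing 0-jn rule on J3)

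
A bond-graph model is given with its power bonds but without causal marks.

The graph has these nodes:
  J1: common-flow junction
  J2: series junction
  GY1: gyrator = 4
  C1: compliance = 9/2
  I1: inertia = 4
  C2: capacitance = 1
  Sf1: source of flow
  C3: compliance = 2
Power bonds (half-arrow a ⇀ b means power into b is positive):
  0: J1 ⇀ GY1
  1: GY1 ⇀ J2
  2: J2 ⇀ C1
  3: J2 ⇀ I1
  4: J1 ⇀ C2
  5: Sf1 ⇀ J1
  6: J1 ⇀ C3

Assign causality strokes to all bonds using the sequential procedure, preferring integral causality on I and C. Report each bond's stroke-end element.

b0 stroke→J1
b1 stroke→J2
b2 stroke→J2
b3 stroke→I1
b4 stroke→J1
b5 stroke→Sf1
b6 stroke→J1

b5 →Sf1  (source Sf1 imposes f)
b0 →J1  (J1: bond 5 brought flow, rest push out)
b4 →J1  (J1 flow already set via bond 5)
b6 →J1  (1-jn J1 has f-setter on 5)
b1 →J2  (GY GY1: same side as bond 0)
b2 →J2  (C1 outputs effort q/C1)
b3 →I1  (closing 1-jn rule on J2)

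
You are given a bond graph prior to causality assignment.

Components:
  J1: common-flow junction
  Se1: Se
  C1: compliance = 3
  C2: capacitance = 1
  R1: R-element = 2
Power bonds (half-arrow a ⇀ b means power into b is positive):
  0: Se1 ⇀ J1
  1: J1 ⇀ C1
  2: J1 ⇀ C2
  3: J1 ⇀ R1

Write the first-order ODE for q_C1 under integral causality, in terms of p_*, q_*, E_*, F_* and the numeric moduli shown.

bond 0 →J1  (source Se1 imposes e)
bond 1 →J1  (prefer integral on C1)
bond 2 →J1  (C2 outputs effort q/C2)
bond 3 →R1  (J1 needs exactly one f-in)

dq_C1/dt = E_Se1/2 - q_C1/6 - q_C2/2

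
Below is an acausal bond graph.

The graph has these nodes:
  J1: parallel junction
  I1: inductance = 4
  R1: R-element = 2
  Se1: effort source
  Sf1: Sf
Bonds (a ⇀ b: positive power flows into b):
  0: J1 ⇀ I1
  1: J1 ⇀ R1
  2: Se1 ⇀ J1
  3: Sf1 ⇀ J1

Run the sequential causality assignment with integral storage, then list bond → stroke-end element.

bond 2 stroke→J1  (Se1 (Se) sets effort on bond)
bond 3 stroke→Sf1  (Sf1 fixes flow; stroke at Sf1)
bond 0 stroke→I1  (0-jn J1 has e-setter on 2)
bond 1 stroke→R1  (J1: bond 2 brought effort, rest push out)

β0 stroke at I1
β1 stroke at R1
β2 stroke at J1
β3 stroke at Sf1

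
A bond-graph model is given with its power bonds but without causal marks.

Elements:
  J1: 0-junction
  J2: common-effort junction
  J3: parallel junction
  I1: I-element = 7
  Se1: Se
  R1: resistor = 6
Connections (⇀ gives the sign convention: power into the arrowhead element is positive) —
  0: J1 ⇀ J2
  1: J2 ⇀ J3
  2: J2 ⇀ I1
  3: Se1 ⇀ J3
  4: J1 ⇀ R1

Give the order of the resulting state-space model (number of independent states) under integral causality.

#3 stroke at J3  (Se1 (Se) sets effort on bond)
#1 stroke at J2  (common-e at J3 fixed by 3)
#0 stroke at J1  (J2 effort already set via bond 1)
#2 stroke at I1  (common-e at J2 fixed by 1)
#4 stroke at R1  (common-e at J1 fixed by 0)

1  (I1 all integral)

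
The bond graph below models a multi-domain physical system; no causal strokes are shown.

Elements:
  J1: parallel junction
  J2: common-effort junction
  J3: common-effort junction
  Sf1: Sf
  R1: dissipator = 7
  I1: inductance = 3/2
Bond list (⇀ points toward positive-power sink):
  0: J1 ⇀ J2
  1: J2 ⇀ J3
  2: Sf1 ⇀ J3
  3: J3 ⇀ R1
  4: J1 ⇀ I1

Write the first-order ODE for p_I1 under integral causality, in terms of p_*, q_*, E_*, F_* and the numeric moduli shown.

dp_I1/dt = 7*F_Sf1 - 14*p_I1/3

b2 |Sf1  (source Sf1 imposes f)
b4 |I1  (I1: I, integral causality)
b0 |J1  (J1: last free bond brings effort in)
b1 |J2  (J2: last free bond brings effort in)
b3 |J3  (only one effort-in slot at J3)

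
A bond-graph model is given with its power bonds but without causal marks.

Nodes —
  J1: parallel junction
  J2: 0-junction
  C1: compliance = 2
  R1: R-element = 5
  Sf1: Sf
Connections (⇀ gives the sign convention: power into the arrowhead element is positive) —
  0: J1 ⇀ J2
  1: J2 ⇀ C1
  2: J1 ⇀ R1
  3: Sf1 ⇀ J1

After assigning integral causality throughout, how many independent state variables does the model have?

1  (C1 all integral)

#3 stroke→Sf1  (Sf1 (Sf) sets flow on bond)
#1 stroke→J2  (C1 integral (e out))
#0 stroke→J1  (J2 effort already set via bond 1)
#2 stroke→R1  (J1: bond 0 brought effort, rest push out)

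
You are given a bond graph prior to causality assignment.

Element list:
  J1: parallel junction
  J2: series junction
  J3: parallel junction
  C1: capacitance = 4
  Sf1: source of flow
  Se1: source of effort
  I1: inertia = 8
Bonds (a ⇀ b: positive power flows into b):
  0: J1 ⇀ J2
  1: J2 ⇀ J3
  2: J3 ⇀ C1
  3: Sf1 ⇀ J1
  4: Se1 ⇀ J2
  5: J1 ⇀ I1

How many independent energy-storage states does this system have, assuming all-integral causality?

2  (C1, I1 all integral)

β3 stroke at Sf1  (source Sf1 imposes f)
β4 stroke at J2  (Se1 fixes effort; stroke away)
β2 stroke at J3  (C1: C, integral causality)
β1 stroke at J2  (0-jn J3 has e-setter on 2)
β0 stroke at J1  (J2 needs exactly one f-in)
β5 stroke at I1  (0-jn J1 has e-setter on 0)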